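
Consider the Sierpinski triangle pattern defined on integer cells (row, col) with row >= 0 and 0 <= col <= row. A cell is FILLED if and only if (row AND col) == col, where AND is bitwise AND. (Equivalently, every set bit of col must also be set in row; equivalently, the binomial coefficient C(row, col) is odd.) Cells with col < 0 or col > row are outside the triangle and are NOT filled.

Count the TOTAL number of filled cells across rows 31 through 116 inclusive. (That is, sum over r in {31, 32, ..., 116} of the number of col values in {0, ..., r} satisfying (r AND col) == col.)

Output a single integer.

r31=11111 pc5: +32 =32
r32=100000 pc1: +2 =34
r33=100001 pc2: +4 =38
r34=100010 pc2: +4 =42
r35=100011 pc3: +8 =50
r36=100100 pc2: +4 =54
r37=100101 pc3: +8 =62
r38=100110 pc3: +8 =70
r39=100111 pc4: +16 =86
r40=101000 pc2: +4 =90
r41=101001 pc3: +8 =98
r42=101010 pc3: +8 =106
r43=101011 pc4: +16 =122
r44=101100 pc3: +8 =130
r45=101101 pc4: +16 =146
r46=101110 pc4: +16 =162
r47=101111 pc5: +32 =194
r48=110000 pc2: +4 =198
r49=110001 pc3: +8 =206
r50=110010 pc3: +8 =214
r51=110011 pc4: +16 =230
r52=110100 pc3: +8 =238
r53=110101 pc4: +16 =254
r54=110110 pc4: +16 =270
r55=110111 pc5: +32 =302
r56=111000 pc3: +8 =310
r57=111001 pc4: +16 =326
r58=111010 pc4: +16 =342
r59=111011 pc5: +32 =374
r60=111100 pc4: +16 =390
r61=111101 pc5: +32 =422
r62=111110 pc5: +32 =454
r63=111111 pc6: +64 =518
r64=1000000 pc1: +2 =520
r65=1000001 pc2: +4 =524
r66=1000010 pc2: +4 =528
r67=1000011 pc3: +8 =536
r68=1000100 pc2: +4 =540
r69=1000101 pc3: +8 =548
r70=1000110 pc3: +8 =556
r71=1000111 pc4: +16 =572
r72=1001000 pc2: +4 =576
r73=1001001 pc3: +8 =584
r74=1001010 pc3: +8 =592
r75=1001011 pc4: +16 =608
r76=1001100 pc3: +8 =616
r77=1001101 pc4: +16 =632
r78=1001110 pc4: +16 =648
r79=1001111 pc5: +32 =680
r80=1010000 pc2: +4 =684
r81=1010001 pc3: +8 =692
r82=1010010 pc3: +8 =700
r83=1010011 pc4: +16 =716
r84=1010100 pc3: +8 =724
r85=1010101 pc4: +16 =740
r86=1010110 pc4: +16 =756
r87=1010111 pc5: +32 =788
r88=1011000 pc3: +8 =796
r89=1011001 pc4: +16 =812
r90=1011010 pc4: +16 =828
r91=1011011 pc5: +32 =860
r92=1011100 pc4: +16 =876
r93=1011101 pc5: +32 =908
r94=1011110 pc5: +32 =940
r95=1011111 pc6: +64 =1004
r96=1100000 pc2: +4 =1008
r97=1100001 pc3: +8 =1016
r98=1100010 pc3: +8 =1024
r99=1100011 pc4: +16 =1040
r100=1100100 pc3: +8 =1048
r101=1100101 pc4: +16 =1064
r102=1100110 pc4: +16 =1080
r103=1100111 pc5: +32 =1112
r104=1101000 pc3: +8 =1120
r105=1101001 pc4: +16 =1136
r106=1101010 pc4: +16 =1152
r107=1101011 pc5: +32 =1184
r108=1101100 pc4: +16 =1200
r109=1101101 pc5: +32 =1232
r110=1101110 pc5: +32 =1264
r111=1101111 pc6: +64 =1328
r112=1110000 pc3: +8 =1336
r113=1110001 pc4: +16 =1352
r114=1110010 pc4: +16 =1368
r115=1110011 pc5: +32 =1400
r116=1110100 pc4: +16 =1416

Answer: 1416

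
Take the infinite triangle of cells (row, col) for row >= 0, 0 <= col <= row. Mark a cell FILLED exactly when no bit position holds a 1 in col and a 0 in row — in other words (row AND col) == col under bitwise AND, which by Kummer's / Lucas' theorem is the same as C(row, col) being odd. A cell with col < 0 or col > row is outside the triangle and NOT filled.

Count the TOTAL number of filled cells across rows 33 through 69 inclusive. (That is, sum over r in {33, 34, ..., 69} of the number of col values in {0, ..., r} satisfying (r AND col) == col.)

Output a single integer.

Answer: 514

Derivation:
r33=100001 pc2: +4 =4
r34=100010 pc2: +4 =8
r35=100011 pc3: +8 =16
r36=100100 pc2: +4 =20
r37=100101 pc3: +8 =28
r38=100110 pc3: +8 =36
r39=100111 pc4: +16 =52
r40=101000 pc2: +4 =56
r41=101001 pc3: +8 =64
r42=101010 pc3: +8 =72
r43=101011 pc4: +16 =88
r44=101100 pc3: +8 =96
r45=101101 pc4: +16 =112
r46=101110 pc4: +16 =128
r47=101111 pc5: +32 =160
r48=110000 pc2: +4 =164
r49=110001 pc3: +8 =172
r50=110010 pc3: +8 =180
r51=110011 pc4: +16 =196
r52=110100 pc3: +8 =204
r53=110101 pc4: +16 =220
r54=110110 pc4: +16 =236
r55=110111 pc5: +32 =268
r56=111000 pc3: +8 =276
r57=111001 pc4: +16 =292
r58=111010 pc4: +16 =308
r59=111011 pc5: +32 =340
r60=111100 pc4: +16 =356
r61=111101 pc5: +32 =388
r62=111110 pc5: +32 =420
r63=111111 pc6: +64 =484
r64=1000000 pc1: +2 =486
r65=1000001 pc2: +4 =490
r66=1000010 pc2: +4 =494
r67=1000011 pc3: +8 =502
r68=1000100 pc2: +4 =506
r69=1000101 pc3: +8 =514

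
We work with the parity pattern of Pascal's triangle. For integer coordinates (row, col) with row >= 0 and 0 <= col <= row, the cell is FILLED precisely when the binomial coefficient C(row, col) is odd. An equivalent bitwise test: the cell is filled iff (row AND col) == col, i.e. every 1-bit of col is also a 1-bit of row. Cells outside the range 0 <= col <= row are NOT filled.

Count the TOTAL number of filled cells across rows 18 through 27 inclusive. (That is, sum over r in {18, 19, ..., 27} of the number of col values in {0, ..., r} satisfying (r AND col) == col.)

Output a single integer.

Answer: 84

Derivation:
r18=10010 pc2: +4 =4
r19=10011 pc3: +8 =12
r20=10100 pc2: +4 =16
r21=10101 pc3: +8 =24
r22=10110 pc3: +8 =32
r23=10111 pc4: +16 =48
r24=11000 pc2: +4 =52
r25=11001 pc3: +8 =60
r26=11010 pc3: +8 =68
r27=11011 pc4: +16 =84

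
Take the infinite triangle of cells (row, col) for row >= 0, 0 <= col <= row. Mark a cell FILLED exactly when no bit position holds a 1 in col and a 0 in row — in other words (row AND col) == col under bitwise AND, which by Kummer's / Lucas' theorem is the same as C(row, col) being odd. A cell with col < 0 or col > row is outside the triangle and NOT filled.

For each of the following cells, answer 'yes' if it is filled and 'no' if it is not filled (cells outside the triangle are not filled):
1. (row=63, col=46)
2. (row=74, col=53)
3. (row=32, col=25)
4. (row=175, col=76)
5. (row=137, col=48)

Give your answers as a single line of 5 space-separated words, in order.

Answer: yes no no no no

Derivation:
(63,46): row=0b111111, col=0b101110, row AND col = 0b101110 = 46; 46 == 46 -> filled
(74,53): row=0b1001010, col=0b110101, row AND col = 0b0 = 0; 0 != 53 -> empty
(32,25): row=0b100000, col=0b11001, row AND col = 0b0 = 0; 0 != 25 -> empty
(175,76): row=0b10101111, col=0b1001100, row AND col = 0b1100 = 12; 12 != 76 -> empty
(137,48): row=0b10001001, col=0b110000, row AND col = 0b0 = 0; 0 != 48 -> empty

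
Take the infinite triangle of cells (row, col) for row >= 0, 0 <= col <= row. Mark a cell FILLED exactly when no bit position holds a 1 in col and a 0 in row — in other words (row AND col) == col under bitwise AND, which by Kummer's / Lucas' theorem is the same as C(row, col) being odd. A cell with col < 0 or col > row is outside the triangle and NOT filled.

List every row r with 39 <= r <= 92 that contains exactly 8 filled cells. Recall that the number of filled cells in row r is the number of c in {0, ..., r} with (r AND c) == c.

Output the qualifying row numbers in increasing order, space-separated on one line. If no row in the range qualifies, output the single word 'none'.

Row r has 2^popcount(r) filled cells, so we need popcount(r) = log2(8) = 3.
Scan r = 39..92 and keep those with exactly 3 one-bits:
r=39=100111 popcount=4 -> skip
r=40=101000 popcount=2 -> skip
r=41=101001 popcount=3 -> KEEP
r=42=101010 popcount=3 -> KEEP
r=43=101011 popcount=4 -> skip
r=44=101100 popcount=3 -> KEEP
r=45=101101 popcount=4 -> skip
r=46=101110 popcount=4 -> skip
r=47=101111 popcount=5 -> skip
r=48=110000 popcount=2 -> skip
r=49=110001 popcount=3 -> KEEP
r=50=110010 popcount=3 -> KEEP
r=51=110011 popcount=4 -> skip
r=52=110100 popcount=3 -> KEEP
r=53=110101 popcount=4 -> skip
r=54=110110 popcount=4 -> skip
r=55=110111 popcount=5 -> skip
r=56=111000 popcount=3 -> KEEP
r=57=111001 popcount=4 -> skip
r=58=111010 popcount=4 -> skip
r=59=111011 popcount=5 -> skip
r=60=111100 popcount=4 -> skip
r=61=111101 popcount=5 -> skip
r=62=111110 popcount=5 -> skip
r=63=111111 popcount=6 -> skip
r=64=1000000 popcount=1 -> skip
r=65=1000001 popcount=2 -> skip
r=66=1000010 popcount=2 -> skip
r=67=1000011 popcount=3 -> KEEP
r=68=1000100 popcount=2 -> skip
r=69=1000101 popcount=3 -> KEEP
r=70=1000110 popcount=3 -> KEEP
r=71=1000111 popcount=4 -> skip
r=72=1001000 popcount=2 -> skip
r=73=1001001 popcount=3 -> KEEP
r=74=1001010 popcount=3 -> KEEP
r=75=1001011 popcount=4 -> skip
r=76=1001100 popcount=3 -> KEEP
r=77=1001101 popcount=4 -> skip
r=78=1001110 popcount=4 -> skip
r=79=1001111 popcount=5 -> skip
r=80=1010000 popcount=2 -> skip
r=81=1010001 popcount=3 -> KEEP
r=82=1010010 popcount=3 -> KEEP
r=83=1010011 popcount=4 -> skip
r=84=1010100 popcount=3 -> KEEP
r=85=1010101 popcount=4 -> skip
r=86=1010110 popcount=4 -> skip
r=87=1010111 popcount=5 -> skip
r=88=1011000 popcount=3 -> KEEP
r=89=1011001 popcount=4 -> skip
r=90=1011010 popcount=4 -> skip
r=91=1011011 popcount=5 -> skip
r=92=1011100 popcount=4 -> skip
Kept rows: 41 42 44 49 50 52 56 67 69 70 73 74 76 81 82 84 88

Answer: 41 42 44 49 50 52 56 67 69 70 73 74 76 81 82 84 88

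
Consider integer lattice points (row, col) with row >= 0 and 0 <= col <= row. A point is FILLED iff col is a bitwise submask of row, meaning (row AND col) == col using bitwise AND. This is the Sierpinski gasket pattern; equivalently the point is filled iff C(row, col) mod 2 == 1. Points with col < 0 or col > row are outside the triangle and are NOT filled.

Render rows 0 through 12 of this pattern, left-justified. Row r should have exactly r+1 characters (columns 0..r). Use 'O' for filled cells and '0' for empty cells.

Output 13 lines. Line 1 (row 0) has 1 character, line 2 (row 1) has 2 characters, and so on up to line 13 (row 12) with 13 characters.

Answer: O
OO
O0O
OOOO
O000O
OO00OO
O0O0O0O
OOOOOOOO
O0000000O
OO000000OO
O0O00000O0O
OOOO0000OOOO
O000O000O000O

Derivation:
r0=0: O
r1=1: OO
r2=10: O0O
r3=11: OOOO
r4=100: O000O
r5=101: OO00OO
r6=110: O0O0O0O
r7=111: OOOOOOOO
r8=1000: O0000000O
r9=1001: OO000000OO
r10=1010: O0O00000O0O
r11=1011: OOOO0000OOOO
r12=1100: O000O000O000O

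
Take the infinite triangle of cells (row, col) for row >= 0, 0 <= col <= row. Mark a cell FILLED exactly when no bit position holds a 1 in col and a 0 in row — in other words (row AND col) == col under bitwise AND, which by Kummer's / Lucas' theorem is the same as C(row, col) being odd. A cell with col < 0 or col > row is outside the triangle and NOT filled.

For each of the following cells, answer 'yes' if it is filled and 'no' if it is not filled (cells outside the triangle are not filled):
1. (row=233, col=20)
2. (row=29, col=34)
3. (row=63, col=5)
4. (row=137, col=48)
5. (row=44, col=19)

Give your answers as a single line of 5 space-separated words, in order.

(233,20): row=0b11101001, col=0b10100, row AND col = 0b0 = 0; 0 != 20 -> empty
(29,34): col outside [0, 29] -> not filled
(63,5): row=0b111111, col=0b101, row AND col = 0b101 = 5; 5 == 5 -> filled
(137,48): row=0b10001001, col=0b110000, row AND col = 0b0 = 0; 0 != 48 -> empty
(44,19): row=0b101100, col=0b10011, row AND col = 0b0 = 0; 0 != 19 -> empty

Answer: no no yes no no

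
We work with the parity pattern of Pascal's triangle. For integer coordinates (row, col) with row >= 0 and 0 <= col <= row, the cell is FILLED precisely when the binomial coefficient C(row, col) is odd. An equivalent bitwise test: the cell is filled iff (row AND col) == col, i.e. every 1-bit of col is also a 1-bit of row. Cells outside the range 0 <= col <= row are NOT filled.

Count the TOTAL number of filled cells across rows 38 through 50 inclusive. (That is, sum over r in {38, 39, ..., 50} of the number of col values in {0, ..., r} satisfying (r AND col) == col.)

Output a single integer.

Answer: 152

Derivation:
r38=100110 pc3: +8 =8
r39=100111 pc4: +16 =24
r40=101000 pc2: +4 =28
r41=101001 pc3: +8 =36
r42=101010 pc3: +8 =44
r43=101011 pc4: +16 =60
r44=101100 pc3: +8 =68
r45=101101 pc4: +16 =84
r46=101110 pc4: +16 =100
r47=101111 pc5: +32 =132
r48=110000 pc2: +4 =136
r49=110001 pc3: +8 =144
r50=110010 pc3: +8 =152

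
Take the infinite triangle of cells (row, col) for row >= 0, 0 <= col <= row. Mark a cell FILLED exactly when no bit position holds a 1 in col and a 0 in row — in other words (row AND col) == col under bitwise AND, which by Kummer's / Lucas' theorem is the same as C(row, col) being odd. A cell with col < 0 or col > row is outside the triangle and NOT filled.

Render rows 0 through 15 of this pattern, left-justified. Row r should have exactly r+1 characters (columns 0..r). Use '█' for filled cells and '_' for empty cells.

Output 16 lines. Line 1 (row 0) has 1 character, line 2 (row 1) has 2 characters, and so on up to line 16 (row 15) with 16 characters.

Answer: █
██
█_█
████
█___█
██__██
█_█_█_█
████████
█_______█
██______██
█_█_____█_█
████____████
█___█___█___█
██__██__██__██
█_█_█_█_█_█_█_█
████████████████

Derivation:
r0=0: █
r1=1: ██
r2=10: █_█
r3=11: ████
r4=100: █___█
r5=101: ██__██
r6=110: █_█_█_█
r7=111: ████████
r8=1000: █_______█
r9=1001: ██______██
r10=1010: █_█_____█_█
r11=1011: ████____████
r12=1100: █___█___█___█
r13=1101: ██__██__██__██
r14=1110: █_█_█_█_█_█_█_█
r15=1111: ████████████████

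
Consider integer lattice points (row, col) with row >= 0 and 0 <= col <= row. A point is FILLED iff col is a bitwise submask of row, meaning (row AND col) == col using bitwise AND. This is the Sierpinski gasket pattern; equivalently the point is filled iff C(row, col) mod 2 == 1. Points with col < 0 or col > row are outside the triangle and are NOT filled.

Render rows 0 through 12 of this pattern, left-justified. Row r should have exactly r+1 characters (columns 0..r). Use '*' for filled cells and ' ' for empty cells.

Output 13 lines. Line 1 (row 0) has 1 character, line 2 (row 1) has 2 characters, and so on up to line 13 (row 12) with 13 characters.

Answer: *
**
* *
****
*   *
**  **
* * * *
********
*       *
**      **
* *     * *
****    ****
*   *   *   *

Derivation:
r0=0: *
r1=1: **
r2=10: * *
r3=11: ****
r4=100: *   *
r5=101: **  **
r6=110: * * * *
r7=111: ********
r8=1000: *       *
r9=1001: **      **
r10=1010: * *     * *
r11=1011: ****    ****
r12=1100: *   *   *   *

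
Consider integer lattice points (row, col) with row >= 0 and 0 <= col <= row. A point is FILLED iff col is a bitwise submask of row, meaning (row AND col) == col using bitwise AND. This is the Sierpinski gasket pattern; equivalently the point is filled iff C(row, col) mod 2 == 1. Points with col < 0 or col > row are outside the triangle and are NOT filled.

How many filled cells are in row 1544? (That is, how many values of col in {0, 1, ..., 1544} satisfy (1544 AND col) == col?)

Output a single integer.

1544 in binary = 11000001000
popcount(1544) = number of 1-bits in 11000001000 = 3
A col c satisfies (1544 AND c) == c iff every set bit of c is also set in 1544; each of the 3 set bits of 1544 can independently be on or off in c.
count = 2^3 = 8

Answer: 8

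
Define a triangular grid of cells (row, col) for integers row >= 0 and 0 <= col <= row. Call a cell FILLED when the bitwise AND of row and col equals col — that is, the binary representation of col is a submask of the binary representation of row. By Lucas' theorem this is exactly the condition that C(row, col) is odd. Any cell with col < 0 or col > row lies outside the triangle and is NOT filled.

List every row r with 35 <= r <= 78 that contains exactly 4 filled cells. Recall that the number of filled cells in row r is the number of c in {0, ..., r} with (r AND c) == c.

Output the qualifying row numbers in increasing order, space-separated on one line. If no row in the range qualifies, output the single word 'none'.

Answer: 36 40 48 65 66 68 72

Derivation:
Row r has 2^popcount(r) filled cells, so we need popcount(r) = log2(4) = 2.
Scan r = 35..78 and keep those with exactly 2 one-bits:
r=35=100011 popcount=3 -> skip
r=36=100100 popcount=2 -> KEEP
r=37=100101 popcount=3 -> skip
r=38=100110 popcount=3 -> skip
r=39=100111 popcount=4 -> skip
r=40=101000 popcount=2 -> KEEP
r=41=101001 popcount=3 -> skip
r=42=101010 popcount=3 -> skip
r=43=101011 popcount=4 -> skip
r=44=101100 popcount=3 -> skip
r=45=101101 popcount=4 -> skip
r=46=101110 popcount=4 -> skip
r=47=101111 popcount=5 -> skip
r=48=110000 popcount=2 -> KEEP
r=49=110001 popcount=3 -> skip
r=50=110010 popcount=3 -> skip
r=51=110011 popcount=4 -> skip
r=52=110100 popcount=3 -> skip
r=53=110101 popcount=4 -> skip
r=54=110110 popcount=4 -> skip
r=55=110111 popcount=5 -> skip
r=56=111000 popcount=3 -> skip
r=57=111001 popcount=4 -> skip
r=58=111010 popcount=4 -> skip
r=59=111011 popcount=5 -> skip
r=60=111100 popcount=4 -> skip
r=61=111101 popcount=5 -> skip
r=62=111110 popcount=5 -> skip
r=63=111111 popcount=6 -> skip
r=64=1000000 popcount=1 -> skip
r=65=1000001 popcount=2 -> KEEP
r=66=1000010 popcount=2 -> KEEP
r=67=1000011 popcount=3 -> skip
r=68=1000100 popcount=2 -> KEEP
r=69=1000101 popcount=3 -> skip
r=70=1000110 popcount=3 -> skip
r=71=1000111 popcount=4 -> skip
r=72=1001000 popcount=2 -> KEEP
r=73=1001001 popcount=3 -> skip
r=74=1001010 popcount=3 -> skip
r=75=1001011 popcount=4 -> skip
r=76=1001100 popcount=3 -> skip
r=77=1001101 popcount=4 -> skip
r=78=1001110 popcount=4 -> skip
Kept rows: 36 40 48 65 66 68 72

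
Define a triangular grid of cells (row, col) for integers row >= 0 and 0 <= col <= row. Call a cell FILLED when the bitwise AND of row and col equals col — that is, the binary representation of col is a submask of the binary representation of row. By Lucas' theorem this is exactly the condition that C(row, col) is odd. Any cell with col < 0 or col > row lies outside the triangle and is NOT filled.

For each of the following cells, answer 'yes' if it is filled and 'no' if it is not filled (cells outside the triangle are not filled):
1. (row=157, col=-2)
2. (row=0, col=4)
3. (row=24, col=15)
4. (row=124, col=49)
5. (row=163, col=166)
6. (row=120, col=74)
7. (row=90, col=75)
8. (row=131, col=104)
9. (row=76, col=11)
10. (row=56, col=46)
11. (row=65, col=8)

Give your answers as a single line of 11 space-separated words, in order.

Answer: no no no no no no no no no no no

Derivation:
(157,-2): col outside [0, 157] -> not filled
(0,4): col outside [0, 0] -> not filled
(24,15): row=0b11000, col=0b1111, row AND col = 0b1000 = 8; 8 != 15 -> empty
(124,49): row=0b1111100, col=0b110001, row AND col = 0b110000 = 48; 48 != 49 -> empty
(163,166): col outside [0, 163] -> not filled
(120,74): row=0b1111000, col=0b1001010, row AND col = 0b1001000 = 72; 72 != 74 -> empty
(90,75): row=0b1011010, col=0b1001011, row AND col = 0b1001010 = 74; 74 != 75 -> empty
(131,104): row=0b10000011, col=0b1101000, row AND col = 0b0 = 0; 0 != 104 -> empty
(76,11): row=0b1001100, col=0b1011, row AND col = 0b1000 = 8; 8 != 11 -> empty
(56,46): row=0b111000, col=0b101110, row AND col = 0b101000 = 40; 40 != 46 -> empty
(65,8): row=0b1000001, col=0b1000, row AND col = 0b0 = 0; 0 != 8 -> empty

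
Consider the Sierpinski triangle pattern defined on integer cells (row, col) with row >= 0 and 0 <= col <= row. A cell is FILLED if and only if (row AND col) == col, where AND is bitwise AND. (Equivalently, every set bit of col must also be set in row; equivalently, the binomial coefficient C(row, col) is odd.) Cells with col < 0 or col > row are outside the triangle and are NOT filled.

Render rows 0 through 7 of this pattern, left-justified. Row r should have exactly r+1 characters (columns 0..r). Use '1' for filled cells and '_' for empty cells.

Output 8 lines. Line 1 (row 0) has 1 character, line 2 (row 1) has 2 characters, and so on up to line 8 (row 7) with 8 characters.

r0=0: 1
r1=1: 11
r2=10: 1_1
r3=11: 1111
r4=100: 1___1
r5=101: 11__11
r6=110: 1_1_1_1
r7=111: 11111111

Answer: 1
11
1_1
1111
1___1
11__11
1_1_1_1
11111111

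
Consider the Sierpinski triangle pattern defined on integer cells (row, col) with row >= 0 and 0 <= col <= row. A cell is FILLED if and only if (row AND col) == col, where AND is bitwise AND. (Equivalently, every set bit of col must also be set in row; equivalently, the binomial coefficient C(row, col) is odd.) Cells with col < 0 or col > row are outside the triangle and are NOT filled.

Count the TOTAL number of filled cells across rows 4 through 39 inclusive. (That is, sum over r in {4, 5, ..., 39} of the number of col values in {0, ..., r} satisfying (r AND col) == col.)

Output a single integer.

Answer: 288

Derivation:
r4=100 pc1: +2 =2
r5=101 pc2: +4 =6
r6=110 pc2: +4 =10
r7=111 pc3: +8 =18
r8=1000 pc1: +2 =20
r9=1001 pc2: +4 =24
r10=1010 pc2: +4 =28
r11=1011 pc3: +8 =36
r12=1100 pc2: +4 =40
r13=1101 pc3: +8 =48
r14=1110 pc3: +8 =56
r15=1111 pc4: +16 =72
r16=10000 pc1: +2 =74
r17=10001 pc2: +4 =78
r18=10010 pc2: +4 =82
r19=10011 pc3: +8 =90
r20=10100 pc2: +4 =94
r21=10101 pc3: +8 =102
r22=10110 pc3: +8 =110
r23=10111 pc4: +16 =126
r24=11000 pc2: +4 =130
r25=11001 pc3: +8 =138
r26=11010 pc3: +8 =146
r27=11011 pc4: +16 =162
r28=11100 pc3: +8 =170
r29=11101 pc4: +16 =186
r30=11110 pc4: +16 =202
r31=11111 pc5: +32 =234
r32=100000 pc1: +2 =236
r33=100001 pc2: +4 =240
r34=100010 pc2: +4 =244
r35=100011 pc3: +8 =252
r36=100100 pc2: +4 =256
r37=100101 pc3: +8 =264
r38=100110 pc3: +8 =272
r39=100111 pc4: +16 =288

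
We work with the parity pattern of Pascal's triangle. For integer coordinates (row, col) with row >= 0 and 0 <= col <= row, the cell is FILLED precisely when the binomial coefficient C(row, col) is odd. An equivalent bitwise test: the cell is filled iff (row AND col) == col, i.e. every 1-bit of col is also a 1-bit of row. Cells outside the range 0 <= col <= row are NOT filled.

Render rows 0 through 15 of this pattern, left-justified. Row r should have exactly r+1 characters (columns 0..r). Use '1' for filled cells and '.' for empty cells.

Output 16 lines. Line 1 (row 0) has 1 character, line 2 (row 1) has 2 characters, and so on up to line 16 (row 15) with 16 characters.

Answer: 1
11
1.1
1111
1...1
11..11
1.1.1.1
11111111
1.......1
11......11
1.1.....1.1
1111....1111
1...1...1...1
11..11..11..11
1.1.1.1.1.1.1.1
1111111111111111

Derivation:
r0=0: 1
r1=1: 11
r2=10: 1.1
r3=11: 1111
r4=100: 1...1
r5=101: 11..11
r6=110: 1.1.1.1
r7=111: 11111111
r8=1000: 1.......1
r9=1001: 11......11
r10=1010: 1.1.....1.1
r11=1011: 1111....1111
r12=1100: 1...1...1...1
r13=1101: 11..11..11..11
r14=1110: 1.1.1.1.1.1.1.1
r15=1111: 1111111111111111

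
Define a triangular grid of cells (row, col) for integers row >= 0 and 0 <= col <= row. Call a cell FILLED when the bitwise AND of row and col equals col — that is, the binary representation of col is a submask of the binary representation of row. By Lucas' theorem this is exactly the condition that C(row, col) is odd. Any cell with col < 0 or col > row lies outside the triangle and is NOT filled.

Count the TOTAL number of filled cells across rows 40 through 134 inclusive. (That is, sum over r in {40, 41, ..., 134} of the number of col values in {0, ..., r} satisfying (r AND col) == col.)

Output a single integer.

Answer: 1928

Derivation:
r40=101000 pc2: +4 =4
r41=101001 pc3: +8 =12
r42=101010 pc3: +8 =20
r43=101011 pc4: +16 =36
r44=101100 pc3: +8 =44
r45=101101 pc4: +16 =60
r46=101110 pc4: +16 =76
r47=101111 pc5: +32 =108
r48=110000 pc2: +4 =112
r49=110001 pc3: +8 =120
r50=110010 pc3: +8 =128
r51=110011 pc4: +16 =144
r52=110100 pc3: +8 =152
r53=110101 pc4: +16 =168
r54=110110 pc4: +16 =184
r55=110111 pc5: +32 =216
r56=111000 pc3: +8 =224
r57=111001 pc4: +16 =240
r58=111010 pc4: +16 =256
r59=111011 pc5: +32 =288
r60=111100 pc4: +16 =304
r61=111101 pc5: +32 =336
r62=111110 pc5: +32 =368
r63=111111 pc6: +64 =432
r64=1000000 pc1: +2 =434
r65=1000001 pc2: +4 =438
r66=1000010 pc2: +4 =442
r67=1000011 pc3: +8 =450
r68=1000100 pc2: +4 =454
r69=1000101 pc3: +8 =462
r70=1000110 pc3: +8 =470
r71=1000111 pc4: +16 =486
r72=1001000 pc2: +4 =490
r73=1001001 pc3: +8 =498
r74=1001010 pc3: +8 =506
r75=1001011 pc4: +16 =522
r76=1001100 pc3: +8 =530
r77=1001101 pc4: +16 =546
r78=1001110 pc4: +16 =562
r79=1001111 pc5: +32 =594
r80=1010000 pc2: +4 =598
r81=1010001 pc3: +8 =606
r82=1010010 pc3: +8 =614
r83=1010011 pc4: +16 =630
r84=1010100 pc3: +8 =638
r85=1010101 pc4: +16 =654
r86=1010110 pc4: +16 =670
r87=1010111 pc5: +32 =702
r88=1011000 pc3: +8 =710
r89=1011001 pc4: +16 =726
r90=1011010 pc4: +16 =742
r91=1011011 pc5: +32 =774
r92=1011100 pc4: +16 =790
r93=1011101 pc5: +32 =822
r94=1011110 pc5: +32 =854
r95=1011111 pc6: +64 =918
r96=1100000 pc2: +4 =922
r97=1100001 pc3: +8 =930
r98=1100010 pc3: +8 =938
r99=1100011 pc4: +16 =954
r100=1100100 pc3: +8 =962
r101=1100101 pc4: +16 =978
r102=1100110 pc4: +16 =994
r103=1100111 pc5: +32 =1026
r104=1101000 pc3: +8 =1034
r105=1101001 pc4: +16 =1050
r106=1101010 pc4: +16 =1066
r107=1101011 pc5: +32 =1098
r108=1101100 pc4: +16 =1114
r109=1101101 pc5: +32 =1146
r110=1101110 pc5: +32 =1178
r111=1101111 pc6: +64 =1242
r112=1110000 pc3: +8 =1250
r113=1110001 pc4: +16 =1266
r114=1110010 pc4: +16 =1282
r115=1110011 pc5: +32 =1314
r116=1110100 pc4: +16 =1330
r117=1110101 pc5: +32 =1362
r118=1110110 pc5: +32 =1394
r119=1110111 pc6: +64 =1458
r120=1111000 pc4: +16 =1474
r121=1111001 pc5: +32 =1506
r122=1111010 pc5: +32 =1538
r123=1111011 pc6: +64 =1602
r124=1111100 pc5: +32 =1634
r125=1111101 pc6: +64 =1698
r126=1111110 pc6: +64 =1762
r127=1111111 pc7: +128 =1890
r128=10000000 pc1: +2 =1892
r129=10000001 pc2: +4 =1896
r130=10000010 pc2: +4 =1900
r131=10000011 pc3: +8 =1908
r132=10000100 pc2: +4 =1912
r133=10000101 pc3: +8 =1920
r134=10000110 pc3: +8 =1928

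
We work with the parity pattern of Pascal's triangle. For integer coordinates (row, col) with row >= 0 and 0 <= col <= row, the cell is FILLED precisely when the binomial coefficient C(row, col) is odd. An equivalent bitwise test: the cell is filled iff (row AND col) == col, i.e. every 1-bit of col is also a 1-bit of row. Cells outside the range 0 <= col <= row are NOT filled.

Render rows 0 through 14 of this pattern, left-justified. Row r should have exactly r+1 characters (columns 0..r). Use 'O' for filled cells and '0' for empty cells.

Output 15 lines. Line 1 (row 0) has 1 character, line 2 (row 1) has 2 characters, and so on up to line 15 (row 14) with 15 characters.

Answer: O
OO
O0O
OOOO
O000O
OO00OO
O0O0O0O
OOOOOOOO
O0000000O
OO000000OO
O0O00000O0O
OOOO0000OOOO
O000O000O000O
OO00OO00OO00OO
O0O0O0O0O0O0O0O

Derivation:
r0=0: O
r1=1: OO
r2=10: O0O
r3=11: OOOO
r4=100: O000O
r5=101: OO00OO
r6=110: O0O0O0O
r7=111: OOOOOOOO
r8=1000: O0000000O
r9=1001: OO000000OO
r10=1010: O0O00000O0O
r11=1011: OOOO0000OOOO
r12=1100: O000O000O000O
r13=1101: OO00OO00OO00OO
r14=1110: O0O0O0O0O0O0O0O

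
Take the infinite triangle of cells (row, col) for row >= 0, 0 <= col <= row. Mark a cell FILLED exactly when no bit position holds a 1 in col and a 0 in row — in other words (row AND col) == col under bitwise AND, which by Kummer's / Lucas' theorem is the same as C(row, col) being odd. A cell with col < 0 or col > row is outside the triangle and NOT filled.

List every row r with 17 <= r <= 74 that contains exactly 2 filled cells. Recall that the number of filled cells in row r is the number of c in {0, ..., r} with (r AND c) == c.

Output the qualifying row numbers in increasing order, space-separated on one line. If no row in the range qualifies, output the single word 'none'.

Answer: 32 64

Derivation:
Row r has 2^popcount(r) filled cells, so we need popcount(r) = log2(2) = 1.
Scan r = 17..74 and keep those with exactly 1 one-bits:
r=17=10001 popcount=2 -> skip
r=18=10010 popcount=2 -> skip
r=19=10011 popcount=3 -> skip
r=20=10100 popcount=2 -> skip
r=21=10101 popcount=3 -> skip
r=22=10110 popcount=3 -> skip
r=23=10111 popcount=4 -> skip
r=24=11000 popcount=2 -> skip
r=25=11001 popcount=3 -> skip
r=26=11010 popcount=3 -> skip
r=27=11011 popcount=4 -> skip
r=28=11100 popcount=3 -> skip
r=29=11101 popcount=4 -> skip
r=30=11110 popcount=4 -> skip
r=31=11111 popcount=5 -> skip
r=32=100000 popcount=1 -> KEEP
r=33=100001 popcount=2 -> skip
r=34=100010 popcount=2 -> skip
r=35=100011 popcount=3 -> skip
r=36=100100 popcount=2 -> skip
r=37=100101 popcount=3 -> skip
r=38=100110 popcount=3 -> skip
r=39=100111 popcount=4 -> skip
r=40=101000 popcount=2 -> skip
r=41=101001 popcount=3 -> skip
r=42=101010 popcount=3 -> skip
r=43=101011 popcount=4 -> skip
r=44=101100 popcount=3 -> skip
r=45=101101 popcount=4 -> skip
r=46=101110 popcount=4 -> skip
r=47=101111 popcount=5 -> skip
r=48=110000 popcount=2 -> skip
r=49=110001 popcount=3 -> skip
r=50=110010 popcount=3 -> skip
r=51=110011 popcount=4 -> skip
r=52=110100 popcount=3 -> skip
r=53=110101 popcount=4 -> skip
r=54=110110 popcount=4 -> skip
r=55=110111 popcount=5 -> skip
r=56=111000 popcount=3 -> skip
r=57=111001 popcount=4 -> skip
r=58=111010 popcount=4 -> skip
r=59=111011 popcount=5 -> skip
r=60=111100 popcount=4 -> skip
r=61=111101 popcount=5 -> skip
r=62=111110 popcount=5 -> skip
r=63=111111 popcount=6 -> skip
r=64=1000000 popcount=1 -> KEEP
r=65=1000001 popcount=2 -> skip
r=66=1000010 popcount=2 -> skip
r=67=1000011 popcount=3 -> skip
r=68=1000100 popcount=2 -> skip
r=69=1000101 popcount=3 -> skip
r=70=1000110 popcount=3 -> skip
r=71=1000111 popcount=4 -> skip
r=72=1001000 popcount=2 -> skip
r=73=1001001 popcount=3 -> skip
r=74=1001010 popcount=3 -> skip
Kept rows: 32 64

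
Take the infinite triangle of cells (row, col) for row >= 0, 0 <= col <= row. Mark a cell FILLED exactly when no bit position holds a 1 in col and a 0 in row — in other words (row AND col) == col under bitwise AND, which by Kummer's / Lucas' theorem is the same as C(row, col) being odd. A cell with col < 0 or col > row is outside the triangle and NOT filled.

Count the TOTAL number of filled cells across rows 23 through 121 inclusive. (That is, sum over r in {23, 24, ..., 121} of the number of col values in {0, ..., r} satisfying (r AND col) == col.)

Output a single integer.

r23=10111 pc4: +16 =16
r24=11000 pc2: +4 =20
r25=11001 pc3: +8 =28
r26=11010 pc3: +8 =36
r27=11011 pc4: +16 =52
r28=11100 pc3: +8 =60
r29=11101 pc4: +16 =76
r30=11110 pc4: +16 =92
r31=11111 pc5: +32 =124
r32=100000 pc1: +2 =126
r33=100001 pc2: +4 =130
r34=100010 pc2: +4 =134
r35=100011 pc3: +8 =142
r36=100100 pc2: +4 =146
r37=100101 pc3: +8 =154
r38=100110 pc3: +8 =162
r39=100111 pc4: +16 =178
r40=101000 pc2: +4 =182
r41=101001 pc3: +8 =190
r42=101010 pc3: +8 =198
r43=101011 pc4: +16 =214
r44=101100 pc3: +8 =222
r45=101101 pc4: +16 =238
r46=101110 pc4: +16 =254
r47=101111 pc5: +32 =286
r48=110000 pc2: +4 =290
r49=110001 pc3: +8 =298
r50=110010 pc3: +8 =306
r51=110011 pc4: +16 =322
r52=110100 pc3: +8 =330
r53=110101 pc4: +16 =346
r54=110110 pc4: +16 =362
r55=110111 pc5: +32 =394
r56=111000 pc3: +8 =402
r57=111001 pc4: +16 =418
r58=111010 pc4: +16 =434
r59=111011 pc5: +32 =466
r60=111100 pc4: +16 =482
r61=111101 pc5: +32 =514
r62=111110 pc5: +32 =546
r63=111111 pc6: +64 =610
r64=1000000 pc1: +2 =612
r65=1000001 pc2: +4 =616
r66=1000010 pc2: +4 =620
r67=1000011 pc3: +8 =628
r68=1000100 pc2: +4 =632
r69=1000101 pc3: +8 =640
r70=1000110 pc3: +8 =648
r71=1000111 pc4: +16 =664
r72=1001000 pc2: +4 =668
r73=1001001 pc3: +8 =676
r74=1001010 pc3: +8 =684
r75=1001011 pc4: +16 =700
r76=1001100 pc3: +8 =708
r77=1001101 pc4: +16 =724
r78=1001110 pc4: +16 =740
r79=1001111 pc5: +32 =772
r80=1010000 pc2: +4 =776
r81=1010001 pc3: +8 =784
r82=1010010 pc3: +8 =792
r83=1010011 pc4: +16 =808
r84=1010100 pc3: +8 =816
r85=1010101 pc4: +16 =832
r86=1010110 pc4: +16 =848
r87=1010111 pc5: +32 =880
r88=1011000 pc3: +8 =888
r89=1011001 pc4: +16 =904
r90=1011010 pc4: +16 =920
r91=1011011 pc5: +32 =952
r92=1011100 pc4: +16 =968
r93=1011101 pc5: +32 =1000
r94=1011110 pc5: +32 =1032
r95=1011111 pc6: +64 =1096
r96=1100000 pc2: +4 =1100
r97=1100001 pc3: +8 =1108
r98=1100010 pc3: +8 =1116
r99=1100011 pc4: +16 =1132
r100=1100100 pc3: +8 =1140
r101=1100101 pc4: +16 =1156
r102=1100110 pc4: +16 =1172
r103=1100111 pc5: +32 =1204
r104=1101000 pc3: +8 =1212
r105=1101001 pc4: +16 =1228
r106=1101010 pc4: +16 =1244
r107=1101011 pc5: +32 =1276
r108=1101100 pc4: +16 =1292
r109=1101101 pc5: +32 =1324
r110=1101110 pc5: +32 =1356
r111=1101111 pc6: +64 =1420
r112=1110000 pc3: +8 =1428
r113=1110001 pc4: +16 =1444
r114=1110010 pc4: +16 =1460
r115=1110011 pc5: +32 =1492
r116=1110100 pc4: +16 =1508
r117=1110101 pc5: +32 =1540
r118=1110110 pc5: +32 =1572
r119=1110111 pc6: +64 =1636
r120=1111000 pc4: +16 =1652
r121=1111001 pc5: +32 =1684

Answer: 1684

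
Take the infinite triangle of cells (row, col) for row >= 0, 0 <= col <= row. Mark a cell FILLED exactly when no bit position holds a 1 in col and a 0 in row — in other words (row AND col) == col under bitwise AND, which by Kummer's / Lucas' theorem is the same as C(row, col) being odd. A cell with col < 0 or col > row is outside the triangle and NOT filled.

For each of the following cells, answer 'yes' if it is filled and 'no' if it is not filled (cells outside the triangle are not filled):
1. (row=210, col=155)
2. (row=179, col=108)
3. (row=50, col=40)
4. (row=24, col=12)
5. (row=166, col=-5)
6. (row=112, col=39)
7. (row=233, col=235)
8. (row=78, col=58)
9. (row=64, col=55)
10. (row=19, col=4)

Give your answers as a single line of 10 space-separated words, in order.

(210,155): row=0b11010010, col=0b10011011, row AND col = 0b10010010 = 146; 146 != 155 -> empty
(179,108): row=0b10110011, col=0b1101100, row AND col = 0b100000 = 32; 32 != 108 -> empty
(50,40): row=0b110010, col=0b101000, row AND col = 0b100000 = 32; 32 != 40 -> empty
(24,12): row=0b11000, col=0b1100, row AND col = 0b1000 = 8; 8 != 12 -> empty
(166,-5): col outside [0, 166] -> not filled
(112,39): row=0b1110000, col=0b100111, row AND col = 0b100000 = 32; 32 != 39 -> empty
(233,235): col outside [0, 233] -> not filled
(78,58): row=0b1001110, col=0b111010, row AND col = 0b1010 = 10; 10 != 58 -> empty
(64,55): row=0b1000000, col=0b110111, row AND col = 0b0 = 0; 0 != 55 -> empty
(19,4): row=0b10011, col=0b100, row AND col = 0b0 = 0; 0 != 4 -> empty

Answer: no no no no no no no no no no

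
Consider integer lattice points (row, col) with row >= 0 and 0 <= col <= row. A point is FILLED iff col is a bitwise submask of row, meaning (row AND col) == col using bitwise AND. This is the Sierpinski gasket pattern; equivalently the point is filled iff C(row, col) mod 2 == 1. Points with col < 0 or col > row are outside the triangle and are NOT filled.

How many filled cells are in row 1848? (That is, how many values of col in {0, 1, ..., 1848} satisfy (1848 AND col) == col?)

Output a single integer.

1848 in binary = 11100111000
popcount(1848) = number of 1-bits in 11100111000 = 6
A col c satisfies (1848 AND c) == c iff every set bit of c is also set in 1848; each of the 6 set bits of 1848 can independently be on or off in c.
count = 2^6 = 64

Answer: 64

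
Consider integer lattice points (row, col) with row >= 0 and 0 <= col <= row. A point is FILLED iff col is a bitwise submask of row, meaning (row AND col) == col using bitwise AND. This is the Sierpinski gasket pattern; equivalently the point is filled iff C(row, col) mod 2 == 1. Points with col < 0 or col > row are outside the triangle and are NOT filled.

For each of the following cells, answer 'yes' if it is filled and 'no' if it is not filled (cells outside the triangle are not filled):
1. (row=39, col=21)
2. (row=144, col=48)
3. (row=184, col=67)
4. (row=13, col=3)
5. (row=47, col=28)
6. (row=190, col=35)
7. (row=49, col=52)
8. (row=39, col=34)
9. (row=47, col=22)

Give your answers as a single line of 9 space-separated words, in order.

Answer: no no no no no no no yes no

Derivation:
(39,21): row=0b100111, col=0b10101, row AND col = 0b101 = 5; 5 != 21 -> empty
(144,48): row=0b10010000, col=0b110000, row AND col = 0b10000 = 16; 16 != 48 -> empty
(184,67): row=0b10111000, col=0b1000011, row AND col = 0b0 = 0; 0 != 67 -> empty
(13,3): row=0b1101, col=0b11, row AND col = 0b1 = 1; 1 != 3 -> empty
(47,28): row=0b101111, col=0b11100, row AND col = 0b1100 = 12; 12 != 28 -> empty
(190,35): row=0b10111110, col=0b100011, row AND col = 0b100010 = 34; 34 != 35 -> empty
(49,52): col outside [0, 49] -> not filled
(39,34): row=0b100111, col=0b100010, row AND col = 0b100010 = 34; 34 == 34 -> filled
(47,22): row=0b101111, col=0b10110, row AND col = 0b110 = 6; 6 != 22 -> empty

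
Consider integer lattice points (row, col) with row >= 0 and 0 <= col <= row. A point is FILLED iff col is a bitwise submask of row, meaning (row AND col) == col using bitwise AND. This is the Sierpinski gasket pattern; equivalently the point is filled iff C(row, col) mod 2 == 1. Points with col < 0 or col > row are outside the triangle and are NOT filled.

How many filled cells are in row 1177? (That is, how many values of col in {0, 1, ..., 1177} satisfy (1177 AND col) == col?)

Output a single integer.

Answer: 32

Derivation:
1177 in binary = 10010011001
popcount(1177) = number of 1-bits in 10010011001 = 5
A col c satisfies (1177 AND c) == c iff every set bit of c is also set in 1177; each of the 5 set bits of 1177 can independently be on or off in c.
count = 2^5 = 32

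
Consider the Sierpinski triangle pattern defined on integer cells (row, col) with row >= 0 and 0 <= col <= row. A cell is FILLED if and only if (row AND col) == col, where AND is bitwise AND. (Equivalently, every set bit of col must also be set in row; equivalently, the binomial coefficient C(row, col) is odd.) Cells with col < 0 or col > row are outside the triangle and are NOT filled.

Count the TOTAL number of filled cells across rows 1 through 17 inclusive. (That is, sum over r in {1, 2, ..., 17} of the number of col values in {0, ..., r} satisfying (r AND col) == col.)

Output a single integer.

Answer: 86

Derivation:
r1=1 pc1: +2 =2
r2=10 pc1: +2 =4
r3=11 pc2: +4 =8
r4=100 pc1: +2 =10
r5=101 pc2: +4 =14
r6=110 pc2: +4 =18
r7=111 pc3: +8 =26
r8=1000 pc1: +2 =28
r9=1001 pc2: +4 =32
r10=1010 pc2: +4 =36
r11=1011 pc3: +8 =44
r12=1100 pc2: +4 =48
r13=1101 pc3: +8 =56
r14=1110 pc3: +8 =64
r15=1111 pc4: +16 =80
r16=10000 pc1: +2 =82
r17=10001 pc2: +4 =86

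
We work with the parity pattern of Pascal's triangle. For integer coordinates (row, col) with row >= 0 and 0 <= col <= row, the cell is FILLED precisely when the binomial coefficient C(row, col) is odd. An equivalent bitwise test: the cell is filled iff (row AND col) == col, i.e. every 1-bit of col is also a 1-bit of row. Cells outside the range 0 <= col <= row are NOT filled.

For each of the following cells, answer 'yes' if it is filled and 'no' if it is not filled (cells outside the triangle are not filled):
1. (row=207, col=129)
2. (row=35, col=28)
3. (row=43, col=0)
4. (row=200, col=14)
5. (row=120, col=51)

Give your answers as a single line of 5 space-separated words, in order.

Answer: yes no yes no no

Derivation:
(207,129): row=0b11001111, col=0b10000001, row AND col = 0b10000001 = 129; 129 == 129 -> filled
(35,28): row=0b100011, col=0b11100, row AND col = 0b0 = 0; 0 != 28 -> empty
(43,0): row=0b101011, col=0b0, row AND col = 0b0 = 0; 0 == 0 -> filled
(200,14): row=0b11001000, col=0b1110, row AND col = 0b1000 = 8; 8 != 14 -> empty
(120,51): row=0b1111000, col=0b110011, row AND col = 0b110000 = 48; 48 != 51 -> empty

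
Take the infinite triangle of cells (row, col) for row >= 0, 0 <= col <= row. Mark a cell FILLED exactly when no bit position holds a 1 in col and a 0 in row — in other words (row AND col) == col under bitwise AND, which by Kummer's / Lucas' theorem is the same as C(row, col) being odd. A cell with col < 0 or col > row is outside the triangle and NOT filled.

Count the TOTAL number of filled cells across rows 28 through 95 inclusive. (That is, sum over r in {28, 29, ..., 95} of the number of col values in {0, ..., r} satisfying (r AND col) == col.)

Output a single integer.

r28=11100 pc3: +8 =8
r29=11101 pc4: +16 =24
r30=11110 pc4: +16 =40
r31=11111 pc5: +32 =72
r32=100000 pc1: +2 =74
r33=100001 pc2: +4 =78
r34=100010 pc2: +4 =82
r35=100011 pc3: +8 =90
r36=100100 pc2: +4 =94
r37=100101 pc3: +8 =102
r38=100110 pc3: +8 =110
r39=100111 pc4: +16 =126
r40=101000 pc2: +4 =130
r41=101001 pc3: +8 =138
r42=101010 pc3: +8 =146
r43=101011 pc4: +16 =162
r44=101100 pc3: +8 =170
r45=101101 pc4: +16 =186
r46=101110 pc4: +16 =202
r47=101111 pc5: +32 =234
r48=110000 pc2: +4 =238
r49=110001 pc3: +8 =246
r50=110010 pc3: +8 =254
r51=110011 pc4: +16 =270
r52=110100 pc3: +8 =278
r53=110101 pc4: +16 =294
r54=110110 pc4: +16 =310
r55=110111 pc5: +32 =342
r56=111000 pc3: +8 =350
r57=111001 pc4: +16 =366
r58=111010 pc4: +16 =382
r59=111011 pc5: +32 =414
r60=111100 pc4: +16 =430
r61=111101 pc5: +32 =462
r62=111110 pc5: +32 =494
r63=111111 pc6: +64 =558
r64=1000000 pc1: +2 =560
r65=1000001 pc2: +4 =564
r66=1000010 pc2: +4 =568
r67=1000011 pc3: +8 =576
r68=1000100 pc2: +4 =580
r69=1000101 pc3: +8 =588
r70=1000110 pc3: +8 =596
r71=1000111 pc4: +16 =612
r72=1001000 pc2: +4 =616
r73=1001001 pc3: +8 =624
r74=1001010 pc3: +8 =632
r75=1001011 pc4: +16 =648
r76=1001100 pc3: +8 =656
r77=1001101 pc4: +16 =672
r78=1001110 pc4: +16 =688
r79=1001111 pc5: +32 =720
r80=1010000 pc2: +4 =724
r81=1010001 pc3: +8 =732
r82=1010010 pc3: +8 =740
r83=1010011 pc4: +16 =756
r84=1010100 pc3: +8 =764
r85=1010101 pc4: +16 =780
r86=1010110 pc4: +16 =796
r87=1010111 pc5: +32 =828
r88=1011000 pc3: +8 =836
r89=1011001 pc4: +16 =852
r90=1011010 pc4: +16 =868
r91=1011011 pc5: +32 =900
r92=1011100 pc4: +16 =916
r93=1011101 pc5: +32 =948
r94=1011110 pc5: +32 =980
r95=1011111 pc6: +64 =1044

Answer: 1044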